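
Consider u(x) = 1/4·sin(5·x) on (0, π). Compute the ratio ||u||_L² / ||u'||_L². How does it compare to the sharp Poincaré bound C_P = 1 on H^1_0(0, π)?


||u||_L² / ||u'||_L² = 1/5 < C_P = 1.

u(x) = 1/4·sin(5·x), so u'(x) = 5*cos(5*x)/4.
Writing u(x) = A·sin(kπx/L) with A = 1/4 and k = 5, use ∫_0^L sin²(kπx/L) dx = L/2 and ∫_0^L cos²(kπx/L) dx = L/2.
u² = 1/16·sin²(5·x) and (u')² = 25/16·cos²(5·x), and each of sin², cos² integrates to L/2 = π/2 over (0, π).
∫_0^π u² dx = π/32, so ||u||_L² = sqrt(2)*sqrt(π)/8.
∫_0^π (u')² dx = 25*π/32, so ||u'||_L² = 5*sqrt(2)*sqrt(π)/8.
Ratio ||u||_L² / ||u'||_L² = 1/5.
Sharp Poincaré constant on H^1_0(0, π) is C_P = L/π = 1, achieved by sin(x).
This is the k = 5 harmonic; the ratio L/(kπ) is strictly less than C_P = L/π, consistent with the sharp inequality ||u||_L² ≤ C_P ||u'||_L².


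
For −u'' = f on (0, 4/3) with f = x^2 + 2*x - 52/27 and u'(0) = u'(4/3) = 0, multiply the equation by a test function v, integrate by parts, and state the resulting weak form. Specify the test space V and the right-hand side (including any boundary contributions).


V = H^1(0, 4/3) (no boundary constraint on v; u is determined up to an additive constant); weak form: ∫_0^4/3 u'v' dx = ∫_0^4/3 (x^2 + 2*x - 52/27) v dx for all v ∈ V.

Multiply both sides by a test function v and integrate from 0 to 4/3:
  ∫_0^4/3 −u''(x) v(x) dx = ∫_0^4/3 f(x) v(x) dx.
Integrate the LHS by parts once:
  ∫_0^4/3 −u'' v dx = −[u'(x) v(x)]_0^4/3 + ∫_0^4/3 u'(x) v'(x) dx.
Thus ∫_0^4/3 u'(x) v'(x) dx = ∫_0^4/3 f(x) v(x) dx + [u'(x) v(x)]_0^4/3.
Choose V so that boundary terms are either known or forced to vanish.
u has homogeneous Neumann: u'(0) = u'(4/3) = 0. So [u' v]_0^4/3 = 0·v(4/3) − 0·v(0) = 0 for any v; take V = H^1(0, 4/3).
Weak formulation: find u (satisfying any essential BC) such that ∫_0^4/3 u'(x) v'(x) dx = ∫_0^4/3 f v dx for all v ∈ V (homogeneous Neumann, so boundary terms vanish).
Substituting f(x) = x^2 + 2*x - 52/27, the right-hand side is ∫_0^4/3 (x^2 + 2*x - 52/27) v dx.
Compatibility check (pure Neumann): taking v ≡ 1 ∈ V gives 0 = ∫_0^4/3 f dx + (0) − (0), i.e. ∫_0^4/3 f dx must equal u'(0) − u'(4/3) = 0. Indeed ∫_0^4/3 (x^2 + 2*x - 52/27) dx = 0, so the data are compatible. The solution is then unique only up to an additive constant (fix it e.g. by requiring ∫_0^4/3 u dx = 0).


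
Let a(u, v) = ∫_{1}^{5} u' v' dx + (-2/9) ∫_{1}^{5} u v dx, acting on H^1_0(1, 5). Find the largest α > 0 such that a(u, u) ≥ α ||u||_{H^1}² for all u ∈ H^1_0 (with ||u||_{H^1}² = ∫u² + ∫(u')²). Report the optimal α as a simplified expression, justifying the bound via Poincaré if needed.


α = (-32/9 + π^2)/(π^2 + 16)

Coercivity of a(·,·) on H^1_0(1, 5) means a(u, u) ≥ α ||u||_{H^1}² for every u ∈ H^1_0.
The interval has length L = 4, and Poincaré/coercivity depend only on L. Here a(u, u) = ∫(u')² + (-2/9)·∫u².
Here c = -2/9 < 0 with |c| < (π/L)² = π^2/16, so coercivity still holds. The condition a(u,u) ≥ α||u||_{H^1}² reads (1−α)∫(u')² ≥ (α−c)∫u². Any admissible α is ≤ 1 (rapidly oscillating u have ∫u²/∫(u')² → 0), and α = 1 would force 0 ≥ (1−c)∫u², impossible since c < 1; so 1−α > 0. By the sharp Poincaré inequality on H^1_0 of an interval of length L, ∫(u')² ≥ (π/L)²∫u² with equality for the first sine mode sin(π(x−x₀)/L) (x₀ the left endpoint), so the inequality holds for all u iff (1−α)(π/L)² ≥ α − c, i.e. α ≤ ((π/L)² + c)/((π/L)² + 1) = (1 + c(L/π)²)/(1 + (L/π)²). (Direct route, valid since c ≤ 0: Poincaré gives c∫u² ≥ c(L/π)²∫(u')², so a(u,u) ≥ (1 + c(L/π)²)∫(u')², while ||u||_{H^1}² ≤ (1 + (L/π)²)∫(u')²; dividing yields the same α.) With (π/L)² = π^2/16 and c = -2/9, the largest admissible constant is α = ((π/L)² + c)/((π/L)² + 1).
Simplifying, α = (-32/9 + π^2)/(π^2 + 16).


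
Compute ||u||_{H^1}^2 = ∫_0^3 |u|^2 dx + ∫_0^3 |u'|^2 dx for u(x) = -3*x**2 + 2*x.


||u||_{H^1}^2 = 2292/5

The H^1 norm (squared) on an interval (0, L) is
  ||u||_{H^1}^2 = ∫_0^L u(x)^2 dx + ∫_0^L u'(x)^2 dx.
Compute u'(x) = 2 - 6*x.
Then u(x)^2 = 9*x**4 - 12*x**3 + 4*x**2 and u'(x)^2 = 36*x**2 - 24*x + 4.
Integrate each monomial from 0 to 3 using ∫_0^3 c·x^n dx = c·3^(n+1)/(n+1):
  ∫_0^3 u(x)^2 dx = ∫_0^3 (9*x^4 - 12*x^3 + 4*x^2) dx. Term by term:
    ∫_0^3 9*x^4 dx = 2187/5;  ∫_0^3 -12*x^3 dx = -243;  ∫_0^3 4*x^2 dx = 36.
  Sum: 2187/5 − 243 + 36 = 1152/5.
  ∫_0^3 u'(x)^2 dx = ∫_0^3 (36*x^2 - 24*x + 4) dx. Term by term:
    ∫_0^3 36*x^2 dx = 324;  ∫_0^3 -24*x dx = -108;  ∫_0^3 4 dx = 12.
  Sum: 324 − 108 + 12 = 228.
Adding: ||u||_{H^1}^2 = 1152/5 + 228 = 2292/5.


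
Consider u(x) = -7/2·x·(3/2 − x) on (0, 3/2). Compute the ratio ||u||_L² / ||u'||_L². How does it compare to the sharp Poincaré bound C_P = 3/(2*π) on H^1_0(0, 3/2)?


||u||_L² / ||u'||_L² = 3*sqrt(10)/20 < C_P = 3/(2*π).

u(x) = -7/2·x·(3/2 − x), so u'(x) = 7*x - 21/4.
u(x) = -7/2·x·(3/2 − x) vanishes at x = 0 and x = 3/2, so u ∈ H^1_0(0, 3/2). Differentiate via the product rule and integrate the resulting polynomials term by term.
  ∫_0^3/2 u² dx = ∫_0^3/2 (49*x^4/4 - 147*x^3/4 + 441*x^2/16) dx. Term by term:
    ∫_0^3/2 49*x^4/4 dx = 11907/640;  ∫_0^3/2 -147*x^3/4 dx = -11907/256;  ∫_0^3/2 441*x^2/16 dx = 3969/128.
  Sum: 11907/640 − 11907/256 + 3969/128 = 3969/1280.
  ∫_0^3/2 (u')² dx = ∫_0^3/2 (49*x^2 - 147*x/2 + 441/16) dx. Term by term:
    ∫_0^3/2 49*x^2 dx = 441/8;  ∫_0^3/2 -147*x/2 dx = -1323/16;  ∫_0^3/2 441/16 dx = 1323/32.
  Sum: 441/8 − 1323/16 + 1323/32 = 441/32.
∫_0^3/2 u² dx = 3969/1280, so ||u||_L² = 63*sqrt(5)/80.
∫_0^3/2 (u')² dx = 441/32, so ||u'||_L² = 21*sqrt(2)/8.
Ratio ||u||_L² / ||u'||_L² = 3*sqrt(10)/20.
Sharp Poincaré constant on H^1_0(0, 3/2) is C_P = L/π = 3/(2*π), achieved by sin(2*π/3·x).
A polynomial bump cannot attain the sharp Poincaré constant (only the first sine eigenfunction does), so the ratio is strictly less than C_P, consistent with ||u||_L² ≤ C_P ||u'||_L².


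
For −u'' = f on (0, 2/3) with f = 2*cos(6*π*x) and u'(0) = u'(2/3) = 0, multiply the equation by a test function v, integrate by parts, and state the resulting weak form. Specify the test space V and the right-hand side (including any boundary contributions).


V = H^1(0, 2/3) (no boundary constraint on v; u is determined up to an additive constant); weak form: ∫_0^2/3 u'v' dx = ∫_0^2/3 (2*cos(6*π*x)) v dx for all v ∈ V.

Multiply both sides by a test function v and integrate from 0 to 2/3:
  ∫_0^2/3 −u''(x) v(x) dx = ∫_0^2/3 f(x) v(x) dx.
Integrate the LHS by parts once:
  ∫_0^2/3 −u'' v dx = −[u'(x) v(x)]_0^2/3 + ∫_0^2/3 u'(x) v'(x) dx.
Thus ∫_0^2/3 u'(x) v'(x) dx = ∫_0^2/3 f(x) v(x) dx + [u'(x) v(x)]_0^2/3.
Choose V so that boundary terms are either known or forced to vanish.
u has homogeneous Neumann: u'(0) = u'(2/3) = 0. So [u' v]_0^2/3 = 0·v(2/3) − 0·v(0) = 0 for any v; take V = H^1(0, 2/3).
Weak formulation: find u (satisfying any essential BC) such that ∫_0^2/3 u'(x) v'(x) dx = ∫_0^2/3 f v dx for all v ∈ V (homogeneous Neumann, so boundary terms vanish).
Substituting f(x) = 2*cos(6*π*x), the right-hand side is ∫_0^2/3 (2*cos(6*π*x)) v dx.
Compatibility check (pure Neumann): taking v ≡ 1 ∈ V gives 0 = ∫_0^2/3 f dx + (0) − (0), i.e. ∫_0^2/3 f dx must equal u'(0) − u'(2/3) = 0. Indeed ∫_0^2/3 (2*cos(6*π*x)) dx = 0, so the data are compatible. The solution is then unique only up to an additive constant (fix it e.g. by requiring ∫_0^2/3 u dx = 0).


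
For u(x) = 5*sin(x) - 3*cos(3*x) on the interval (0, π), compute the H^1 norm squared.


||u||_{H^1(0,π)}^2 = 70*π

u'(x) = 9*sin(3*x) + 5*cos(x).
Expand u² and (u')² and integrate term by term on (0, π), using: for integers n ≥ 1, ∫_0^π sin²(nx) dx = ∫_0^π cos²(nx) dx = π/2; for n ≠ n', ∫_0^π sin(nx)sin(n'x) dx = ∫_0^π cos(nx)cos(n'x) dx = 0; and by product-to-sum, ∫_0^π sin(nx)cos(n'x) dx = ½∫_0^π [sin((n+n')x) + sin((n−n')x)] dx, which is 0 when n+n' is even and 2n/(n²−n'²) when n+n' is odd (it need not vanish on (0, π)).
  u² squared terms: (-3)²·∫cos(3x)² dx = 9·π/2 = 9*π/2;  (5)²·∫sin(x)² dx = 25·π/2 = 25*π/2.
  u² cross terms: 2·(-3)·(5)·∫cos(3x)·sin(x) dx = -30·(0) = 0.
  So ∫_0^π u² dx = 9*π/2 + 25*π/2 + 0 = 17*π.
  (u')² squared terms: (5)²·∫cos(x)² dx = 25·π/2 = 25*π/2;  (9)²·∫sin(3x)² dx = 81·π/2 = 81*π/2.
  (u')² cross terms: 2·(5)·(9)·∫cos(x)·sin(3x) dx = 90·(0) = 0.
  So ∫_0^π (u')² dx = 25*π/2 + 81*π/2 + 0 = 53*π.
||u||_{H^1}^2 = (17*π) + (53*π) = 70*π.


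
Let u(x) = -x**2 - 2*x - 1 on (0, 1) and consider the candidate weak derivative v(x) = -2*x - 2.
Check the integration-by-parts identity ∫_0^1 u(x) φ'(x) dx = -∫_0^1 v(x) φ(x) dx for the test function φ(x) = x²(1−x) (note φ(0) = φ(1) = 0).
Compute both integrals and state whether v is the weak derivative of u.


LHS = 4/15, RHS = 4/15. Yes, v = u' weakly.

u(x) = -x**2 - 2*x - 1, classical derivative u'(x) = -2*x - 2.
φ(x) = x²(1−x), so φ'(x) = x*(2 - 3*x).
Note φ(0) = φ(1) = 0, so the boundary term u·φ vanishes.
LHS = ∫_0^1 u(x) φ'(x) dx = ∫_0^1 (3*x^4 + 4*x^3 - x^2 - 2*x) dx. Term by term:
  ∫_0^1 3*x^4 dx = 3/5;  ∫_0^1 4*x^3 dx = 1;  ∫_0^1 -x^2 dx = -1/3;
  ∫_0^1 -2*x dx = -1.
Sum: 3/5 + 1 − 1/3 − 1 = 4/15.
So LHS = 4/15.
∫_0^1 v(x) φ(x) dx = ∫_0^1 (2*x^4 - 2*x^2) dx. Term by term:
  ∫_0^1 2*x^4 dx = 2/5;  ∫_0^1 -2*x^2 dx = -2/3.
Sum: 2/5 − 2/3 = -4/15.
So RHS = -∫_0^1 v(x) φ(x) dx = 4/15.
LHS = RHS, so the identity holds for this test φ.
Moreover u is smooth here and v(x) = u'(x) = -2*x - 2 pointwise, so the identity holds for every test function. Hence v is the weak derivative of u.


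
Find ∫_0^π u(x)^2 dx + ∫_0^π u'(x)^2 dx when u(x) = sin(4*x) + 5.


||u||_{H^1(0,π)}^2 = 67*π/2

u'(x) = 4*cos(4*x).
Expand u² and (u')² and integrate term by term on (0, π), using: for integers n ≥ 1, ∫_0^π sin²(nx) dx = ∫_0^π cos²(nx) dx = π/2; for n ≠ n', ∫_0^π sin(nx)sin(n'x) dx = ∫_0^π cos(nx)cos(n'x) dx = 0; and by product-to-sum, ∫_0^π sin(nx)cos(n'x) dx = ½∫_0^π [sin((n+n')x) + sin((n−n')x)] dx, which is 0 when n+n' is even and 2n/(n²−n'²) when n+n' is odd (it need not vanish on (0, π)). For the constant mode: ∫_0^π 1 dx = π, ∫_0^π cos(nx) dx = 0, ∫_0^π sin(nx) dx = (1−(−1)^n)/n.
  u² squared terms: (5)²·∫1 dx = 25·π = 25*π;  (1)²·∫sin(4x)² dx = 1·π/2 = π/2.
  u² cross terms: 2·(5)·(1)·∫1·sin(4x) dx = 10·(0) = 0.
  So ∫_0^π u² dx = 25*π + π/2 + 0 = 51*π/2.
  (u')² squared terms: (4)²·∫cos(4x)² dx = 16·π/2 = 8*π.
  So ∫_0^π (u')² dx = 8*π.
||u||_{H^1}^2 = (51*π/2) + (8*π) = 67*π/2.


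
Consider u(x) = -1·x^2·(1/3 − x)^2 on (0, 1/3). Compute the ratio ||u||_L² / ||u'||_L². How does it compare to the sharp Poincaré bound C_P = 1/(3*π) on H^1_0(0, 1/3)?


||u||_L² / ||u'||_L² = sqrt(3)/18 < C_P = 1/(3*π).

u(x) = -1·x^2·(1/3 − x)^2, so u'(x) = 2*x*(-18*x^2 + 9*x - 1)/9.
u(x) = -1·x^2·(1/3 − x)^2 vanishes at x = 0 and x = 1/3, so u ∈ H^1_0(0, 1/3). Differentiate via the product rule and integrate the resulting polynomials term by term.
  ∫_0^1/3 u² dx = ∫_0^1/3 (x^8 - 4*x^7/3 + 2*x^6/3 - 4*x^5/27 + x^4/81) dx. Term by term:
    ∫_0^1/3 x^8 dx = 1/177147;  ∫_0^1/3 -4*x^7/3 dx = -1/39366;  ∫_0^1/3 2*x^6/3 dx = 2/45927;
    ∫_0^1/3 -4*x^5/27 dx = -2/59049;  ∫_0^1/3 x^4/81 dx = 1/98415.
  Sum: 1/177147 − 1/39366 + 2/45927 − 2/59049 + 1/98415 = 1/12400290.
  ∫_0^1/3 (u')² dx = ∫_0^1/3 (16*x^6 - 16*x^5 + 52*x^4/9 - 8*x^3/9 + 4*x^2/81) dx. Term by term:
    ∫_0^1/3 16*x^6 dx = 16/15309;  ∫_0^1/3 -16*x^5 dx = -8/2187;  ∫_0^1/3 52*x^4/9 dx = 52/10935;
    ∫_0^1/3 -8*x^3/9 dx = -2/729;  ∫_0^1/3 4*x^2/81 dx = 4/6561.
  Sum: 16/15309 − 8/2187 + 52/10935 − 2/729 + 4/6561 = 2/229635.
∫_0^1/3 u² dx = 1/12400290, so ||u||_L² = sqrt(210)/51030.
∫_0^1/3 (u')² dx = 2/229635, so ||u'||_L² = sqrt(70)/2835.
Ratio ||u||_L² / ||u'||_L² = sqrt(3)/18.
Sharp Poincaré constant on H^1_0(0, 1/3) is C_P = L/π = 1/(3*π), achieved by sin(3*π·x).
A polynomial bump cannot attain the sharp Poincaré constant (only the first sine eigenfunction does), so the ratio is strictly less than C_P, consistent with ||u||_L² ≤ C_P ||u'||_L².


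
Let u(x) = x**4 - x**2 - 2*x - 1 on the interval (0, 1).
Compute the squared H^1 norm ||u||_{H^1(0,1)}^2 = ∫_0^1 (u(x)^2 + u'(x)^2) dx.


||u||_{H^1}^2 = 422/45

The H^1 norm (squared) on an interval (0, L) is
  ||u||_{H^1}^2 = ∫_0^L u(x)^2 dx + ∫_0^L u'(x)^2 dx.
Compute u'(x) = 4*x**3 - 2*x - 2.
Then u(x)^2 = x**8 - 2*x**6 - 4*x**5 - x**4 + 4*x**3 + 6*x**2 + 4*x + 1 and u'(x)^2 = 16*x**6 - 16*x**4 - 16*x**3 + 4*x**2 + 8*x + 4.
Integrate each monomial from 0 to 1 using ∫_0^1 c·x^n dx = c·1^(n+1)/(n+1):
  ∫_0^1 u(x)^2 dx = ∫_0^1 (x^8 - 2*x^6 - 4*x^5 - x^4 + 4*x^3 + 6*x^2 + 4*x + 1) dx. Term by term:
    ∫_0^1 x^8 dx = 1/9;  ∫_0^1 -2*x^6 dx = -2/7;  ∫_0^1 -4*x^5 dx = -2/3;
    ∫_0^1 -x^4 dx = -1/5;  ∫_0^1 4*x^3 dx = 1;  ∫_0^1 6*x^2 dx = 2;
    ∫_0^1 4*x dx = 2;  ∫_0^1 1 dx = 1.
  Sum: 1/9 − 2/7 − 2/3 − 1/5 + 1 + 2 + 2 + 1 = 1562/315.
  ∫_0^1 u'(x)^2 dx = ∫_0^1 (16*x^6 - 16*x^4 - 16*x^3 + 4*x^2 + 8*x + 4) dx. Term by term:
    ∫_0^1 16*x^6 dx = 16/7;  ∫_0^1 -16*x^4 dx = -16/5;  ∫_0^1 -16*x^3 dx = -4;
    ∫_0^1 4*x^2 dx = 4/3;  ∫_0^1 8*x dx = 4;  ∫_0^1 4 dx = 4.
  Sum: 16/7 − 16/5 − 4 + 4/3 + 4 + 4 = 464/105.
Adding: ||u||_{H^1}^2 = 1562/315 + 464/105 = 422/45.


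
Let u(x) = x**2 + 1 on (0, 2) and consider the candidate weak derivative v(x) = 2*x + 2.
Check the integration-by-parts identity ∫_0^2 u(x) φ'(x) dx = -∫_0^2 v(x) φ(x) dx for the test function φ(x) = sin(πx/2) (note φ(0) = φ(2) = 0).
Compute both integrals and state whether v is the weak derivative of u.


LHS = -8/π, RHS = -16/π. No, v is not the weak derivative of u.

u(x) = x**2 + 1, classical derivative u'(x) = 2*x.
φ(x) = sin(πx/2), so φ'(x) = π*cos(π*x/2)/2.
Note φ(0) = φ(2) = 0, so the boundary term u·φ vanishes.
LHS = ∫_0^2 u(x) φ'(x) dx = ∫_0^2 (π*x^2*cos(π*x/2)/2 + π*cos(π*x/2)/2) dx. Term by term:
  ∫_0^2 π*cos(π*x/2)/2 dx = 0;  ∫_0^2 π*x^2*cos(π*x/2)/2 dx = -8/π.
Sum: 0 − 8/π = -8/π.
So LHS = -8/π.
∫_0^2 v(x) φ(x) dx = ∫_0^2 (2*x*sin(π*x/2) + 2*sin(π*x/2)) dx. Term by term:
  ∫_0^2 2*sin(π*x/2) dx = 8/π;  ∫_0^2 2*x*sin(π*x/2) dx = 8/π.
Sum: 8/π + 8/π = 16/π.
So RHS = -∫_0^2 v(x) φ(x) dx = -16/π.
LHS − RHS = 8/π ≠ 0, so the identity fails.
(For a valid weak derivative the identity must hold for EVERY test function, in particular this one. The failure shows v is NOT the weak derivative of u.)
Correct weak derivative would be u'(x) = 2*x.


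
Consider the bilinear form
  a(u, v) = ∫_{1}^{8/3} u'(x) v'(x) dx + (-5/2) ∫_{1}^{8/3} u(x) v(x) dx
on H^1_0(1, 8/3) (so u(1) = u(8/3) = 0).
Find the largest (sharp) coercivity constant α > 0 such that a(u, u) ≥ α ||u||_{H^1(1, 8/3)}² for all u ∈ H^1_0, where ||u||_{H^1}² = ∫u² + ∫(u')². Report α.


α = (-125 + 18*π^2)/(2*(25 + 9*π^2))

Coercivity of a(·,·) on H^1_0(1, 8/3) means a(u, u) ≥ α ||u||_{H^1}² for every u ∈ H^1_0.
The interval has length L = 5/3, and Poincaré/coercivity depend only on L. Here a(u, u) = ∫(u')² + (-5/2)·∫u².
Here c = -5/2 < 0 with |c| < (π/L)² = 9*π^2/25, so coercivity still holds. The condition a(u,u) ≥ α||u||_{H^1}² reads (1−α)∫(u')² ≥ (α−c)∫u². Any admissible α is ≤ 1 (rapidly oscillating u have ∫u²/∫(u')² → 0), and α = 1 would force 0 ≥ (1−c)∫u², impossible since c < 1; so 1−α > 0. By the sharp Poincaré inequality on H^1_0 of an interval of length L, ∫(u')² ≥ (π/L)²∫u² with equality for the first sine mode sin(π(x−x₀)/L) (x₀ the left endpoint), so the inequality holds for all u iff (1−α)(π/L)² ≥ α − c, i.e. α ≤ ((π/L)² + c)/((π/L)² + 1) = (1 + c(L/π)²)/(1 + (L/π)²). (Direct route, valid since c ≤ 0: Poincaré gives c∫u² ≥ c(L/π)²∫(u')², so a(u,u) ≥ (1 + c(L/π)²)∫(u')², while ||u||_{H^1}² ≤ (1 + (L/π)²)∫(u')²; dividing yields the same α.) With (π/L)² = 9*π^2/25 and c = -5/2, the largest admissible constant is α = ((π/L)² + c)/((π/L)² + 1).
Simplifying, α = (-125 + 18*π^2)/(2*(25 + 9*π^2)).


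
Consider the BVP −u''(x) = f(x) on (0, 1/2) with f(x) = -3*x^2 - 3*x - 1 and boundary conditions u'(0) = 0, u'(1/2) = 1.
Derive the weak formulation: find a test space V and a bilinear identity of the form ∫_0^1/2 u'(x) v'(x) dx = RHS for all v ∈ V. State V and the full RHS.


V = H^1(0, 1/2) (v unrestricted at boundary; u is determined up to an additive constant); weak form: ∫_0^1/2 u'v' dx = ∫_0^1/2 (-3*x^2 - 3*x - 1) v dx + v(1/2) for all v ∈ V.

Multiply both sides by a test function v and integrate from 0 to 1/2:
  ∫_0^1/2 −u''(x) v(x) dx = ∫_0^1/2 f(x) v(x) dx.
Integrate the LHS by parts once:
  ∫_0^1/2 −u'' v dx = −[u'(x) v(x)]_0^1/2 + ∫_0^1/2 u'(x) v'(x) dx.
Thus ∫_0^1/2 u'(x) v'(x) dx = ∫_0^1/2 f(x) v(x) dx + [u'(x) v(x)]_0^1/2.
Choose V so that boundary terms are either known or forced to vanish.
u has inhomogeneous Neumann u'(0) = 0, u'(1/2) = 1. [u' v]_0^1/2 = (1)·v(1/2) − (0)·v(0) = v(1/2). Take V = H^1(0, 1/2); boundary term becomes part of RHS.
Weak formulation: find u (satisfying any essential BC) such that ∫_0^1/2 u'(x) v'(x) dx = ∫_0^1/2 f v dx + v(1/2) for all v ∈ V (Neumann data are natural BCs: they enter the RHS as boundary terms).
Substituting f(x) = -3*x^2 - 3*x - 1, the right-hand side is ∫_0^1/2 (-3*x^2 - 3*x - 1) v dx + v(1/2).
Compatibility check (pure Neumann): taking v ≡ 1 ∈ V gives 0 = ∫_0^1/2 f dx + (1) − (0), i.e. ∫_0^1/2 f dx must equal u'(0) − u'(1/2) = -1. Indeed ∫_0^1/2 (-3*x^2 - 3*x - 1) dx = -1, so the data are compatible. The solution is then unique only up to an additive constant (fix it e.g. by requiring ∫_0^1/2 u dx = 0).


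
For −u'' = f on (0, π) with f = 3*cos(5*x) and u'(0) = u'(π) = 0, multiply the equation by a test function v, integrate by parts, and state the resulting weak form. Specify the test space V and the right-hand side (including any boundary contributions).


V = H^1(0, π) (no boundary constraint on v; u is determined up to an additive constant); weak form: ∫_0^π u'v' dx = ∫_0^π (3*cos(5*x)) v dx for all v ∈ V.

Multiply both sides by a test function v and integrate from 0 to π:
  ∫_0^π −u''(x) v(x) dx = ∫_0^π f(x) v(x) dx.
Integrate the LHS by parts once:
  ∫_0^π −u'' v dx = −[u'(x) v(x)]_0^π + ∫_0^π u'(x) v'(x) dx.
Thus ∫_0^π u'(x) v'(x) dx = ∫_0^π f(x) v(x) dx + [u'(x) v(x)]_0^π.
Choose V so that boundary terms are either known or forced to vanish.
u has homogeneous Neumann: u'(0) = u'(π) = 0. So [u' v]_0^π = 0·v(π) − 0·v(0) = 0 for any v; take V = H^1(0, π).
Weak formulation: find u (satisfying any essential BC) such that ∫_0^π u'(x) v'(x) dx = ∫_0^π f v dx for all v ∈ V (homogeneous Neumann, so boundary terms vanish).
Substituting f(x) = 3*cos(5*x), the right-hand side is ∫_0^π (3*cos(5*x)) v dx.
Compatibility check (pure Neumann): taking v ≡ 1 ∈ V gives 0 = ∫_0^π f dx + (0) − (0), i.e. ∫_0^π f dx must equal u'(0) − u'(π) = 0. Indeed ∫_0^π (3*cos(5*x)) dx = 0, so the data are compatible. The solution is then unique only up to an additive constant (fix it e.g. by requiring ∫_0^π u dx = 0).


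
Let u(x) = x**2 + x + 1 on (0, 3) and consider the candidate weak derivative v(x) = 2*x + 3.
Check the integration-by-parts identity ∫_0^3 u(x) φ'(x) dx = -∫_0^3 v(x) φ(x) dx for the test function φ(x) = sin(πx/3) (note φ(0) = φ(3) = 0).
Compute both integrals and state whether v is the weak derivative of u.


LHS = -24/π, RHS = -36/π. No, v is not the weak derivative of u.

u(x) = x**2 + x + 1, classical derivative u'(x) = 2*x + 1.
φ(x) = sin(πx/3), so φ'(x) = π*cos(π*x/3)/3.
Note φ(0) = φ(3) = 0, so the boundary term u·φ vanishes.
LHS = ∫_0^3 u(x) φ'(x) dx = ∫_0^3 (π*x^2*cos(π*x/3)/3 + π*x*cos(π*x/3)/3 + π*cos(π*x/3)/3) dx. Term by term:
  ∫_0^3 π*cos(π*x/3)/3 dx = 0;  ∫_0^3 π*x*cos(π*x/3)/3 dx = -6/π;  ∫_0^3 π*x^2*cos(π*x/3)/3 dx = -18/π.
Sum: 0 − 6/π − 18/π = -24/π.
So LHS = -24/π.
∫_0^3 v(x) φ(x) dx = ∫_0^3 (2*x*sin(π*x/3) + 3*sin(π*x/3)) dx. Term by term:
  ∫_0^3 3*sin(π*x/3) dx = 18/π;  ∫_0^3 2*x*sin(π*x/3) dx = 18/π.
Sum: 18/π + 18/π = 36/π.
So RHS = -∫_0^3 v(x) φ(x) dx = -36/π.
LHS − RHS = 12/π ≠ 0, so the identity fails.
(For a valid weak derivative the identity must hold for EVERY test function, in particular this one. The failure shows v is NOT the weak derivative of u.)
Correct weak derivative would be u'(x) = 2*x + 1.


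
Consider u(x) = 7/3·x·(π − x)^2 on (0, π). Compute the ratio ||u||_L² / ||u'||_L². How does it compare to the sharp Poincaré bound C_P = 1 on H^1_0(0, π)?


||u||_L² / ||u'||_L² = sqrt(14)*π/14 < C_P = 1.

u(x) = 7/3·x·(π − x)^2, so u'(x) = 7*(x - π)*(3*x - π)/3.
u(x) = 7/3·x·(π − x)^2 vanishes at x = 0 and x = π, so u ∈ H^1_0(0, π). Differentiate via the product rule and integrate the resulting polynomials term by term.
  ∫_0^π u² dx = ∫_0^π (49*x^6/9 - 196*π*x^5/9 + 98*π^2*x^4/3 - 196*π^3*x^3/9 + 49*π^4*x^2/9) dx. Term by term:
    ∫_0^π 49*x^6/9 dx = 7*π^7/9;  ∫_0^π -196*π*x^5/9 dx = -98*π^7/27;  ∫_0^π 98*π^2*x^4/3 dx = 98*π^7/15;
    ∫_0^π -196*π^3*x^3/9 dx = -49*π^7/9;  ∫_0^π 49*π^4*x^2/9 dx = 49*π^7/27.
  Sum: 7*π^7/9 − 98*π^7/27 + 98*π^7/15 − 49*π^7/9 + 49*π^7/27 = 7*π^7/135.
  ∫_0^π (u')² dx = ∫_0^π (49*x^4 - 392*π*x^3/3 + 1078*π^2*x^2/9 - 392*π^3*x/9 + 49*π^4/9) dx. Term by term:
    ∫_0^π 49*x^4 dx = 49*π^5/5;  ∫_0^π -392*π*x^3/3 dx = -98*π^5/3;  ∫_0^π 1078*π^2*x^2/9 dx = 1078*π^5/27;
    ∫_0^π -392*π^3*x/9 dx = -196*π^5/9;  ∫_0^π 49*π^4/9 dx = 49*π^5/9.
  Sum: 49*π^5/5 − 98*π^5/3 + 1078*π^5/27 − 196*π^5/9 + 49*π^5/9 = 98*π^5/135.
∫_0^π u² dx = 7*π^7/135, so ||u||_L² = sqrt(105)*π^(7/2)/45.
∫_0^π (u')² dx = 98*π^5/135, so ||u'||_L² = 7*sqrt(30)*π^(5/2)/45.
Ratio ||u||_L² / ||u'||_L² = sqrt(14)*π/14.
Sharp Poincaré constant on H^1_0(0, π) is C_P = L/π = 1, achieved by sin(x).
A polynomial bump cannot attain the sharp Poincaré constant (only the first sine eigenfunction does), so the ratio is strictly less than C_P, consistent with ||u||_L² ≤ C_P ||u'||_L².


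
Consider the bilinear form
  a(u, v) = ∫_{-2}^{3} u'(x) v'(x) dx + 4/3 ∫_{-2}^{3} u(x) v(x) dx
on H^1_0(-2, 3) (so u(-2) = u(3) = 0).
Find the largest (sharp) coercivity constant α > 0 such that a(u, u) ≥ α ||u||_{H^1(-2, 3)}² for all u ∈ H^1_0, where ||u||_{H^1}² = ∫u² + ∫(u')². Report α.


α = 1

Coercivity of a(·,·) on H^1_0(-2, 3) means a(u, u) ≥ α ||u||_{H^1}² for every u ∈ H^1_0.
The interval has length L = 5, and Poincaré/coercivity depend only on L. Here a(u, u) = ∫(u')² + (4/3)·∫u².
Here c = 4/3 ≥ 1, so a(u,u) = ∫(u')² + c∫u² ≥ ∫(u')² + ∫u² = ||u||_{H^1}², i.e. α = 1 works. No larger α is possible: a(u,u) ≥ α||u||_{H^1}² means (1−α)∫(u')² ≥ (α−c)∫u², and for the modes u_n = sin(nπ(x−x₀)/L) (x₀ the left endpoint) one has ∫u_n²/∫(u_n')² = (L/(nπ))² → 0, so a(u_n,u_n)/||u_n||_{H^1}² → 1. Hence the optimal constant is α = 1.
Therefore α = 1.


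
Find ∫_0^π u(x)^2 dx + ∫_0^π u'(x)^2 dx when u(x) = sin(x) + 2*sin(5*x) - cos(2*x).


||u||_{H^1(0,π)}^2 = -20/7 + 111*π/2

u'(x) = 2*sin(2*x) + cos(x) + 10*cos(5*x).
Expand u² and (u')² and integrate term by term on (0, π), using: for integers n ≥ 1, ∫_0^π sin²(nx) dx = ∫_0^π cos²(nx) dx = π/2; for n ≠ n', ∫_0^π sin(nx)sin(n'x) dx = ∫_0^π cos(nx)cos(n'x) dx = 0; and by product-to-sum, ∫_0^π sin(nx)cos(n'x) dx = ½∫_0^π [sin((n+n')x) + sin((n−n')x)] dx, which is 0 when n+n' is even and 2n/(n²−n'²) when n+n' is odd (it need not vanish on (0, π)).
  u² squared terms: (-1)²·∫cos(2x)² dx = 1·π/2 = π/2;  (2)²·∫sin(5x)² dx = 4·π/2 = 2*π;  (1)²·∫sin(x)² dx = 1·π/2 = π/2.
  u² cross terms: 2·(-1)·(2)·∫cos(2x)·sin(5x) dx = -4·(10/21) = -40/21;  2·(-1)·(1)·∫cos(2x)·sin(x) dx = -2·(-2/3) = 4/3;  2·(2)·(1)·∫sin(5x)·sin(x) dx = 4·(0) = 0.
  So ∫_0^π u² dx = π/2 + 2*π + π/2 − 40/21 + 4/3 + 0 = -4/7 + 3*π.
  (u')² squared terms: (2)²·∫sin(2x)² dx = 4·π/2 = 2*π;  (10)²·∫cos(5x)² dx = 100·π/2 = 50*π;  (1)²·∫cos(x)² dx = 1·π/2 = π/2.
  (u')² cross terms: 2·(2)·(10)·∫sin(2x)·cos(5x) dx = 40·(-4/21) = -160/21;  2·(2)·(1)·∫sin(2x)·cos(x) dx = 4·(4/3) = 16/3;  2·(10)·(1)·∫cos(5x)·cos(x) dx = 20·(0) = 0.
  So ∫_0^π (u')² dx = 2*π + 50*π + π/2 − 160/21 + 16/3 + 0 = -16/7 + 105*π/2.
||u||_{H^1}^2 = (-4/7 + 3*π) + (-16/7 + 105*π/2) = -20/7 + 111*π/2.


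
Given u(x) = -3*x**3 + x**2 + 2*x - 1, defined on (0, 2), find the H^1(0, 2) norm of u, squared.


||u||_{H^1}^2 = 2678/7

The H^1 norm (squared) on an interval (0, L) is
  ||u||_{H^1}^2 = ∫_0^L u(x)^2 dx + ∫_0^L u'(x)^2 dx.
Compute u'(x) = -9*x**2 + 2*x + 2.
Then u(x)^2 = 9*x**6 - 6*x**5 - 11*x**4 + 10*x**3 + 2*x**2 - 4*x + 1 and u'(x)^2 = 81*x**4 - 36*x**3 - 32*x**2 + 8*x + 4.
Integrate each monomial from 0 to 2 using ∫_0^2 c·x^n dx = c·2^(n+1)/(n+1):
  ∫_0^2 u(x)^2 dx = ∫_0^2 (9*x^6 - 6*x^5 - 11*x^4 + 10*x^3 + 2*x^2 - 4*x + 1) dx. Term by term:
    ∫_0^2 9*x^6 dx = 1152/7;  ∫_0^2 -6*x^5 dx = -64;  ∫_0^2 -11*x^4 dx = -352/5;
    ∫_0^2 10*x^3 dx = 40;  ∫_0^2 2*x^2 dx = 16/3;  ∫_0^2 -4*x dx = -8;
    ∫_0^2 1 dx = 2.
  Sum: 1152/7 − 64 − 352/5 + 40 + 16/3 − 8 + 2 = 7298/105.
  ∫_0^2 u'(x)^2 dx = ∫_0^2 (81*x^4 - 36*x^3 - 32*x^2 + 8*x + 4) dx. Term by term:
    ∫_0^2 81*x^4 dx = 2592/5;  ∫_0^2 -36*x^3 dx = -144;  ∫_0^2 -32*x^2 dx = -256/3;
    ∫_0^2 8*x dx = 16;  ∫_0^2 4 dx = 8.
  Sum: 2592/5 − 144 − 256/3 + 16 + 8 = 4696/15.
Adding: ||u||_{H^1}^2 = 7298/105 + 4696/15 = 2678/7.


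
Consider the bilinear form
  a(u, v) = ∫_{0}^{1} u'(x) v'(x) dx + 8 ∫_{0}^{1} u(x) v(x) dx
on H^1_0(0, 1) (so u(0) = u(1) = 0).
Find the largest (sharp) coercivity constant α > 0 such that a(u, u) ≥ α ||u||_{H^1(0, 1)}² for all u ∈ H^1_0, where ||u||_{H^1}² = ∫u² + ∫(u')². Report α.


α = 1

Coercivity of a(·,·) on H^1_0(0, 1) means a(u, u) ≥ α ||u||_{H^1}² for every u ∈ H^1_0.
The interval has length L = 1, and Poincaré/coercivity depend only on L. Here a(u, u) = ∫(u')² + (8)·∫u².
Here c = 8 ≥ 1, so a(u,u) = ∫(u')² + c∫u² ≥ ∫(u')² + ∫u² = ||u||_{H^1}², i.e. α = 1 works. No larger α is possible: a(u,u) ≥ α||u||_{H^1}² means (1−α)∫(u')² ≥ (α−c)∫u², and for the modes u_n = sin(nπ(x−x₀)/L) (x₀ the left endpoint) one has ∫u_n²/∫(u_n')² = (L/(nπ))² → 0, so a(u_n,u_n)/||u_n||_{H^1}² → 1. Hence the optimal constant is α = 1.
Therefore α = 1.


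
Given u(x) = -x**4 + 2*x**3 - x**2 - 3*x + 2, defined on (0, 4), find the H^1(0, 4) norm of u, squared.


||u||_{H^1}^2 = 7685564/315

The H^1 norm (squared) on an interval (0, L) is
  ||u||_{H^1}^2 = ∫_0^L u(x)^2 dx + ∫_0^L u'(x)^2 dx.
Compute u'(x) = -4*x**3 + 6*x**2 - 2*x - 3.
Then u(x)^2 = x**8 - 4*x**7 + 6*x**6 + 2*x**5 - 15*x**4 + 14*x**3 + 5*x**2 - 12*x + 4 and u'(x)^2 = 16*x**6 - 48*x**5 + 52*x**4 - 32*x**2 + 12*x + 9.
Integrate each monomial from 0 to 4 using ∫_0^4 c·x^n dx = c·4^(n+1)/(n+1):
  ∫_0^4 u(x)^2 dx = ∫_0^4 (x^8 - 4*x^7 + 6*x^6 + 2*x^5 - 15*x^4 + 14*x^3 + 5*x^2 - 12*x + 4) dx. Term by term:
    ∫_0^4 x^8 dx = 262144/9;  ∫_0^4 -4*x^7 dx = -32768;  ∫_0^4 6*x^6 dx = 98304/7;
    ∫_0^4 2*x^5 dx = 4096/3;  ∫_0^4 -15*x^4 dx = -3072;  ∫_0^4 14*x^3 dx = 896;
    ∫_0^4 5*x^2 dx = 320/3;  ∫_0^4 -12*x dx = -96;  ∫_0^4 4 dx = 16.
  Sum: 262144/9 − 32768 + 98304/7 + 4096/3 − 3072 + 896 + 320/3 − 96 + 16 = 605968/63.
  ∫_0^4 u'(x)^2 dx = ∫_0^4 (16*x^6 - 48*x^5 + 52*x^4 - 32*x^2 + 12*x + 9) dx. Term by term:
    ∫_0^4 16*x^6 dx = 262144/7;  ∫_0^4 -48*x^5 dx = -32768;  ∫_0^4 52*x^4 dx = 53248/5;
    ∫_0^4 -32*x^2 dx = -2048/3;  ∫_0^4 12*x dx = 96;  ∫_0^4 9 dx = 36.
  Sum: 262144/7 − 32768 + 53248/5 − 2048/3 + 96 + 36 = 1551908/105.
Adding: ||u||_{H^1}^2 = 605968/63 + 1551908/105 = 7685564/315.


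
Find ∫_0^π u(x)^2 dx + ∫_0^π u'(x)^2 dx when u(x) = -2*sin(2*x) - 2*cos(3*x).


||u||_{H^1(0,π)}^2 = -64 + 30*π

u'(x) = 6*sin(3*x) - 4*cos(2*x).
Expand u² and (u')² and integrate term by term on (0, π), using: for integers n ≥ 1, ∫_0^π sin²(nx) dx = ∫_0^π cos²(nx) dx = π/2; for n ≠ n', ∫_0^π sin(nx)sin(n'x) dx = ∫_0^π cos(nx)cos(n'x) dx = 0; and by product-to-sum, ∫_0^π sin(nx)cos(n'x) dx = ½∫_0^π [sin((n+n')x) + sin((n−n')x)] dx, which is 0 when n+n' is even and 2n/(n²−n'²) when n+n' is odd (it need not vanish on (0, π)).
  u² squared terms: (-2)²·∫cos(3x)² dx = 4·π/2 = 2*π;  (-2)²·∫sin(2x)² dx = 4·π/2 = 2*π.
  u² cross terms: 2·(-2)·(-2)·∫cos(3x)·sin(2x) dx = 8·(-4/5) = -32/5.
  So ∫_0^π u² dx = 2*π + 2*π − 32/5 = -32/5 + 4*π.
  (u')² squared terms: (-4)²·∫cos(2x)² dx = 16·π/2 = 8*π;  (6)²·∫sin(3x)² dx = 36·π/2 = 18*π.
  (u')² cross terms: 2·(-4)·(6)·∫cos(2x)·sin(3x) dx = -48·(6/5) = -288/5.
  So ∫_0^π (u')² dx = 8*π + 18*π − 288/5 = -288/5 + 26*π.
||u||_{H^1}^2 = (-32/5 + 4*π) + (-288/5 + 26*π) = -64 + 30*π.


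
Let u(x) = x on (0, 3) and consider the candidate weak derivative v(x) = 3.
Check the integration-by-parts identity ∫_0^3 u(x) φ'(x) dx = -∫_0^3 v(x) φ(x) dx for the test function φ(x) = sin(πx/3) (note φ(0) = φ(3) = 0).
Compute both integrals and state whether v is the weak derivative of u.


LHS = -6/π, RHS = -18/π. No, v is not the weak derivative of u.

u(x) = x, classical derivative u'(x) = 1.
φ(x) = sin(πx/3), so φ'(x) = π*cos(π*x/3)/3.
Note φ(0) = φ(3) = 0, so the boundary term u·φ vanishes.
LHS = ∫_0^3 u(x) φ'(x) dx = ∫_0^3 (π*x*cos(π*x/3)/3) dx. Term by term:
  ∫_0^3 π*x*cos(π*x/3)/3 dx = -6/π.
So LHS = -6/π.
∫_0^3 v(x) φ(x) dx = ∫_0^3 (3*sin(π*x/3)) dx. Term by term:
  ∫_0^3 3*sin(π*x/3) dx = 18/π.
So RHS = -∫_0^3 v(x) φ(x) dx = -18/π.
LHS − RHS = 12/π ≠ 0, so the identity fails.
(For a valid weak derivative the identity must hold for EVERY test function, in particular this one. The failure shows v is NOT the weak derivative of u.)
Correct weak derivative would be u'(x) = 1.


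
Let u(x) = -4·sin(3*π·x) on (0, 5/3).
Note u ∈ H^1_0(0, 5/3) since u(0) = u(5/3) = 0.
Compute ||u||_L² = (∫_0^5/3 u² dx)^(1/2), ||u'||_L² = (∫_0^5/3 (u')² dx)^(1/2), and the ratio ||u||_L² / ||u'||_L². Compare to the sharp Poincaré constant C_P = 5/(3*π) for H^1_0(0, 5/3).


||u||_L² / ||u'||_L² = 1/(3*π) < C_P = 5/(3*π).

u(x) = -4·sin(3*π·x), so u'(x) = -12*π*cos(3*π*x).
Writing u(x) = A·sin(kπx/L) with A = -4 and k = 5, use ∫_0^L sin²(kπx/L) dx = L/2 and ∫_0^L cos²(kπx/L) dx = L/2.
u² = 16·sin²(3*π·x) and (u')² = 144*π^2·cos²(3*π·x), and each of sin², cos² integrates to L/2 = 5/6 over (0, 5/3).
∫_0^5/3 u² dx = 40/3, so ||u||_L² = 2*sqrt(30)/3.
∫_0^5/3 (u')² dx = 120*π^2, so ||u'||_L² = 2*sqrt(30)*π.
Ratio ||u||_L² / ||u'||_L² = 1/(3*π).
Sharp Poincaré constant on H^1_0(0, 5/3) is C_P = L/π = 5/(3*π), achieved by sin(3*π/5·x).
This is the k = 5 harmonic; the ratio L/(kπ) is strictly less than C_P = L/π, consistent with the sharp inequality ||u||_L² ≤ C_P ||u'||_L².


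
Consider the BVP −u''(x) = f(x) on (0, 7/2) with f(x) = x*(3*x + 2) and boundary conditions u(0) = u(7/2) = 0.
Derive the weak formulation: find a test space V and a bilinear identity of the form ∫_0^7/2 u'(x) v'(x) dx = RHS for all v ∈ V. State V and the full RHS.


V = H^1_0(0, 7/2) (so v(0) = v(7/2) = 0); weak form: ∫_0^7/2 u'v' dx = ∫_0^7/2 (x*(3*x + 2)) v dx for all v ∈ V.

Multiply both sides by a test function v and integrate from 0 to 7/2:
  ∫_0^7/2 −u''(x) v(x) dx = ∫_0^7/2 f(x) v(x) dx.
Integrate the LHS by parts once:
  ∫_0^7/2 −u'' v dx = −[u'(x) v(x)]_0^7/2 + ∫_0^7/2 u'(x) v'(x) dx.
Thus ∫_0^7/2 u'(x) v'(x) dx = ∫_0^7/2 f(x) v(x) dx + [u'(x) v(x)]_0^7/2.
Choose V so that boundary terms are either known or forced to vanish.
u is Dirichlet: u(0) = u(7/2) = 0. Let V = H^1_0(0, 7/2); then v(0) = v(7/2) = 0, and [u' v]_0^7/2 = 0.
Weak formulation: find u (satisfying any essential BC) such that ∫_0^7/2 u'(x) v'(x) dx = ∫_0^7/2 f v dx for all v ∈ V.
Substituting f(x) = x*(3*x + 2), the right-hand side is ∫_0^7/2 (x*(3*x + 2)) v dx.


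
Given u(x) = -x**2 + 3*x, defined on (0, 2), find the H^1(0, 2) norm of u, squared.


||u||_{H^1}^2 = 166/15

The H^1 norm (squared) on an interval (0, L) is
  ||u||_{H^1}^2 = ∫_0^L u(x)^2 dx + ∫_0^L u'(x)^2 dx.
Compute u'(x) = 3 - 2*x.
Then u(x)^2 = x**4 - 6*x**3 + 9*x**2 and u'(x)^2 = 4*x**2 - 12*x + 9.
Integrate each monomial from 0 to 2 using ∫_0^2 c·x^n dx = c·2^(n+1)/(n+1):
  ∫_0^2 u(x)^2 dx = ∫_0^2 (x^4 - 6*x^3 + 9*x^2) dx. Term by term:
    ∫_0^2 x^4 dx = 32/5;  ∫_0^2 -6*x^3 dx = -24;  ∫_0^2 9*x^2 dx = 24.
  Sum: 32/5 − 24 + 24 = 32/5.
  ∫_0^2 u'(x)^2 dx = ∫_0^2 (4*x^2 - 12*x + 9) dx. Term by term:
    ∫_0^2 4*x^2 dx = 32/3;  ∫_0^2 -12*x dx = -24;  ∫_0^2 9 dx = 18.
  Sum: 32/3 − 24 + 18 = 14/3.
Adding: ||u||_{H^1}^2 = 32/5 + 14/3 = 166/15.


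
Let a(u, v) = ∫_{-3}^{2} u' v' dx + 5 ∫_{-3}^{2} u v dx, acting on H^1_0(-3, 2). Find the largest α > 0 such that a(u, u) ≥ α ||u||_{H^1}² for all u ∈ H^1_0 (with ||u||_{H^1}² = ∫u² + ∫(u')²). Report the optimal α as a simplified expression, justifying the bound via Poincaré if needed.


α = 1

Coercivity of a(·,·) on H^1_0(-3, 2) means a(u, u) ≥ α ||u||_{H^1}² for every u ∈ H^1_0.
The interval has length L = 5, and Poincaré/coercivity depend only on L. Here a(u, u) = ∫(u')² + (5)·∫u².
Here c = 5 ≥ 1, so a(u,u) = ∫(u')² + c∫u² ≥ ∫(u')² + ∫u² = ||u||_{H^1}², i.e. α = 1 works. No larger α is possible: a(u,u) ≥ α||u||_{H^1}² means (1−α)∫(u')² ≥ (α−c)∫u², and for the modes u_n = sin(nπ(x−x₀)/L) (x₀ the left endpoint) one has ∫u_n²/∫(u_n')² = (L/(nπ))² → 0, so a(u_n,u_n)/||u_n||_{H^1}² → 1. Hence the optimal constant is α = 1.
Therefore α = 1.


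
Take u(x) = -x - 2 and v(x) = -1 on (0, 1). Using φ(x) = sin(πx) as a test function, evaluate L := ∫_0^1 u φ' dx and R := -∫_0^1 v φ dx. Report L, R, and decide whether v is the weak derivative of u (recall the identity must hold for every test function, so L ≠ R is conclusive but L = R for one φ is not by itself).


LHS = 2/π, RHS = 2/π. Yes, v = u' weakly.

u(x) = -x - 2, classical derivative u'(x) = -1.
φ(x) = sin(πx), so φ'(x) = π*cos(π*x).
Note φ(0) = φ(1) = 0, so the boundary term u·φ vanishes.
LHS = ∫_0^1 u(x) φ'(x) dx = ∫_0^1 (-π*x*cos(π*x) - 2*π*cos(π*x)) dx. Term by term:
  ∫_0^1 -2*π*cos(π*x) dx = 0;  ∫_0^1 -π*x*cos(π*x) dx = 2/π.
Sum: 0 + 2/π = 2/π.
So LHS = 2/π.
∫_0^1 v(x) φ(x) dx = ∫_0^1 (-sin(π*x)) dx. Term by term:
  ∫_0^1 -sin(π*x) dx = -2/π.
So RHS = -∫_0^1 v(x) φ(x) dx = 2/π.
LHS = RHS, so the identity holds for this test φ.
Moreover u is smooth here and v(x) = u'(x) = -1 pointwise, so the identity holds for every test function. Hence v is the weak derivative of u.


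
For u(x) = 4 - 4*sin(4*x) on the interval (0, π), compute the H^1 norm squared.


||u||_{H^1(0,π)}^2 = 152*π

u'(x) = -16*cos(4*x).
Expand u² and (u')² and integrate term by term on (0, π), using: for integers n ≥ 1, ∫_0^π sin²(nx) dx = ∫_0^π cos²(nx) dx = π/2; for n ≠ n', ∫_0^π sin(nx)sin(n'x) dx = ∫_0^π cos(nx)cos(n'x) dx = 0; and by product-to-sum, ∫_0^π sin(nx)cos(n'x) dx = ½∫_0^π [sin((n+n')x) + sin((n−n')x)] dx, which is 0 when n+n' is even and 2n/(n²−n'²) when n+n' is odd (it need not vanish on (0, π)). For the constant mode: ∫_0^π 1 dx = π, ∫_0^π cos(nx) dx = 0, ∫_0^π sin(nx) dx = (1−(−1)^n)/n.
  u² squared terms: (4)²·∫1 dx = 16·π = 16*π;  (-4)²·∫sin(4x)² dx = 16·π/2 = 8*π.
  u² cross terms: 2·(4)·(-4)·∫1·sin(4x) dx = -32·(0) = 0.
  So ∫_0^π u² dx = 16*π + 8*π + 0 = 24*π.
  (u')² squared terms: (-16)²·∫cos(4x)² dx = 256·π/2 = 128*π.
  So ∫_0^π (u')² dx = 128*π.
||u||_{H^1}^2 = (24*π) + (128*π) = 152*π.


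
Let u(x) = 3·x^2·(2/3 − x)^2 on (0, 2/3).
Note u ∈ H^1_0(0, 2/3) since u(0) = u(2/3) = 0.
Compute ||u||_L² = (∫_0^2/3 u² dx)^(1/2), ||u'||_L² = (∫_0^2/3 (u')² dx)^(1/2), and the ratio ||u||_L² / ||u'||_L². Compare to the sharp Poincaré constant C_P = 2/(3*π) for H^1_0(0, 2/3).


||u||_L² / ||u'||_L² = sqrt(3)/9 < C_P = 2/(3*π).

u(x) = 3·x^2·(2/3 − x)^2, so u'(x) = 4*x*(3*x - 2)*(3*x - 1)/3.
u(x) = 3·x^2·(2/3 − x)^2 vanishes at x = 0 and x = 2/3, so u ∈ H^1_0(0, 2/3). Differentiate via the product rule and integrate the resulting polynomials term by term.
  ∫_0^2/3 u² dx = ∫_0^2/3 (9*x^8 - 24*x^7 + 24*x^6 - 32*x^5/3 + 16*x^4/9) dx. Term by term:
    ∫_0^2/3 9*x^8 dx = 512/19683;  ∫_0^2/3 -24*x^7 dx = -256/2187;  ∫_0^2/3 24*x^6 dx = 1024/5103;
    ∫_0^2/3 -32*x^5/3 dx = -1024/6561;  ∫_0^2/3 16*x^4/9 dx = 512/10935.
  Sum: 512/19683 − 256/2187 + 1024/5103 − 1024/6561 + 512/10935 = 256/688905.
  ∫_0^2/3 (u')² dx = ∫_0^2/3 (144*x^6 - 288*x^5 + 208*x^4 - 64*x^3 + 64*x^2/9) dx. Term by term:
    ∫_0^2/3 144*x^6 dx = 2048/1701;  ∫_0^2/3 -288*x^5 dx = -1024/243;  ∫_0^2/3 208*x^4 dx = 6656/1215;
    ∫_0^2/3 -64*x^3 dx = -256/81;  ∫_0^2/3 64*x^2/9 dx = 512/729.
  Sum: 2048/1701 − 1024/243 + 6656/1215 − 256/81 + 512/729 = 256/25515.
∫_0^2/3 u² dx = 256/688905, so ||u||_L² = 16*sqrt(105)/8505.
∫_0^2/3 (u')² dx = 256/25515, so ||u'||_L² = 16*sqrt(35)/945.
Ratio ||u||_L² / ||u'||_L² = sqrt(3)/9.
Sharp Poincaré constant on H^1_0(0, 2/3) is C_P = L/π = 2/(3*π), achieved by sin(3*π/2·x).
A polynomial bump cannot attain the sharp Poincaré constant (only the first sine eigenfunction does), so the ratio is strictly less than C_P, consistent with ||u||_L² ≤ C_P ||u'||_L².


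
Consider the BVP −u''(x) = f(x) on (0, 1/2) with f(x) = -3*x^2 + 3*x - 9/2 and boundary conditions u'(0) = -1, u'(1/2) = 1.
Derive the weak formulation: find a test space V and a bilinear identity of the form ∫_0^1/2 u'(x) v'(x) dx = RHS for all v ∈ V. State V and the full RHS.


V = H^1(0, 1/2) (v unrestricted at boundary; u is determined up to an additive constant); weak form: ∫_0^1/2 u'v' dx = ∫_0^1/2 (-3*x^2 + 3*x - 9/2) v dx + v(1/2) + v(0) for all v ∈ V.

Multiply both sides by a test function v and integrate from 0 to 1/2:
  ∫_0^1/2 −u''(x) v(x) dx = ∫_0^1/2 f(x) v(x) dx.
Integrate the LHS by parts once:
  ∫_0^1/2 −u'' v dx = −[u'(x) v(x)]_0^1/2 + ∫_0^1/2 u'(x) v'(x) dx.
Thus ∫_0^1/2 u'(x) v'(x) dx = ∫_0^1/2 f(x) v(x) dx + [u'(x) v(x)]_0^1/2.
Choose V so that boundary terms are either known or forced to vanish.
u has inhomogeneous Neumann u'(0) = -1, u'(1/2) = 1. [u' v]_0^1/2 = (1)·v(1/2) − (-1)·v(0) = v(1/2) + v(0). Take V = H^1(0, 1/2); boundary term becomes part of RHS.
Weak formulation: find u (satisfying any essential BC) such that ∫_0^1/2 u'(x) v'(x) dx = ∫_0^1/2 f v dx + v(1/2) + v(0) for all v ∈ V (Neumann data are natural BCs: they enter the RHS as boundary terms).
Substituting f(x) = -3*x^2 + 3*x - 9/2, the right-hand side is ∫_0^1/2 (-3*x^2 + 3*x - 9/2) v dx + v(1/2) + v(0).
Compatibility check (pure Neumann): taking v ≡ 1 ∈ V gives 0 = ∫_0^1/2 f dx + (1) − (-1), i.e. ∫_0^1/2 f dx must equal u'(0) − u'(1/2) = -2. Indeed ∫_0^1/2 (-3*x^2 + 3*x - 9/2) dx = -2, so the data are compatible. The solution is then unique only up to an additive constant (fix it e.g. by requiring ∫_0^1/2 u dx = 0).
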